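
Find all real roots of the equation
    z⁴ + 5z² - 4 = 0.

z = -0.8376 or z = 0.8376

Let u = z². The equation becomes u² + 5u - 4 = 0.
By the quadratic formula, u = -5/2 + √(41)/2 or u = -√(41)/2 - 5/2.
z² = -5/2 + √(41)/2 gives z = ±√(-5/2 + √(41)/2) ≈ ±0.8376.
z² = -√(41)/2 - 5/2 < 0 has no real solution.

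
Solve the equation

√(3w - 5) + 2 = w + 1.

Isolate the radical: √(3w - 5) = w - 1.
Square both sides: 3w - 5 = (w - 1)².
Expand and rearrange: w² - 5w + 6 = 0.
Solving gives w = 3 or w = 2.
Check each candidate in the original equation:
  w = 3: √(4) = 2, while w - 1 = 2 — valid.
  w = 2: √(1) = 1, while w - 1 = 1 — valid.

w = 2 or w = 3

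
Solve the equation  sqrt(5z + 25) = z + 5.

Square both sides: 5z + 25 = (z + 5)^2.
Expand and rearrange: z^2 + 5z = 0.
Solving gives z = 0 or z = -5.
Check each candidate in the original equation:
  z = 0: sqrt(25) = 5, while z + 5 = 5 — valid.
  z = -5: sqrt(0) = 0, while z + 5 = 0 — valid.

z = -5 or z = 0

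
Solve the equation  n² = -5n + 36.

Bring every term to one side: n² + 5n - 36 = 0.
Factor: (n - 4)(n + 9) = 0.
So n = 4 or n = -9.

n = -9 or n = 4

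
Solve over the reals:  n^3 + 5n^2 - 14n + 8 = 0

Possible rational roots are divisors of 8. Testing n = 1 gives 0, so (n - 1) is a factor.
Divide: n^3 + 5n^2 - 14n + 8 = (n - 1)(n^2 + 6n - 8).
Apply the quadratic formula to n^2 + 6n - 8 = 0: n = (-6 +/- sqrt(68))/2, i.e. n ~= 1.1231 or n ~= -7.1231.

n = -7.1231 or n = 1 or n = 1.1231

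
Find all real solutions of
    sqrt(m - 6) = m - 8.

Square both sides: m - 6 = (m - 8)^2.
Expand and rearrange: m^2 - 17m + 70 = 0.
Solving gives m = 10 or m = 7.
Check each candidate in the original equation:
  m = 10: sqrt(4) = 2, while m - 8 = 2 — valid.
  m = 7: sqrt(1) = 1, while m - 8 = -1 — extraneous.

m = 10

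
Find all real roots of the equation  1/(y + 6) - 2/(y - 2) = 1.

Multiply both sides by (y + 6)(y - 2):
(y - 2) - 2(y + 6) = (y + 6)(y - 2).
Expand and collect terms: y² + 5y + 2 = 0.
By the quadratic formula, y = (-5 ± √17) / 2, so y ≈ -0.4384 or y ≈ -4.5616.
Neither value makes a denominator zero (y ≠ -6, y ≠ 2), so both are valid.

y = -4.5616 or y = -0.4384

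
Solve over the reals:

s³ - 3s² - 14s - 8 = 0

s = -2 or s = -0.7016 or s = 5.7016

Possible rational roots are divisors of -8. Testing s = -2 gives 0, so (s + 2) is a factor.
Divide: s³ - 3s² - 14s - 8 = (s + 2)(s² - 5s - 4).
Apply the quadratic formula to s² - 5s - 4 = 0: s = (5 ± √41)/2, i.e. s ≈ 5.7016 or s ≈ -0.7016.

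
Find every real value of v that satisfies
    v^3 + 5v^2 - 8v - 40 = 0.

Possible rational roots are divisors of -40. Testing v = -5 gives 0, so (v + 5) is a factor.
Divide: v^3 + 5v^2 - 8v - 40 = (v + 5)(v^2 - 8).
Apply the quadratic formula to v^2 - 8 = 0: v = (0 +/- sqrt(32))/2, i.e. v ~= 2.8284 or v ~= -2.8284.

v = -5 or v = -2.8284 or v = 2.8284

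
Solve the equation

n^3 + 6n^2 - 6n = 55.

n = -5 or n = -3.8541 or n = 2.8541

Rearrange: n^3 + 6n^2 - 6n - 55 = 0.
Possible rational roots are divisors of -55. Testing n = -5 gives 0, so (n + 5) is a factor.
Divide: n^3 + 6n^2 - 6n - 55 = (n + 5)(n^2 + n - 11).
Apply the quadratic formula to n^2 + n - 11 = 0: n = (-1 +/- sqrt(45))/2, i.e. n ~= 2.8541 or n ~= -3.8541.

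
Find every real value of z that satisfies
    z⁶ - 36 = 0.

Let u = z³. The equation becomes u² - 36 = 0.
Factor: (u - 6)(u + 6) = 0, so u = 6 or u = -6.
z³ = 6 gives z = ∛(6) ≈ 1.8171.
z³ = -6 gives z = -∛(6) ≈ -1.8171.

z = -1.8171 or z = 1.8171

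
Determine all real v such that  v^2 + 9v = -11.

Rearrange to standard form: v^2 + 9v + 11 = 0.
Discriminant: (9)^2 - 4*1*11 = 37.
Quadratic formula: v = (-9 +/- sqrt(37)) / 2.
So v = -9/2 + sqrt(37)/2 ~= -1.4586 or v = -9/2 - sqrt(37)/2 ~= -7.5414.

v = -7.5414 or v = -1.4586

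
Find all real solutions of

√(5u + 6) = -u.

u = -1

Square both sides: 5u + 6 = (-u)².
Expand and rearrange: u² - 5u - 6 = 0.
Solving gives u = 6 or u = -1.
Check each candidate in the original equation:
  u = 6: √(36) = 6, while -u = -6 — extraneous.
  u = -1: √(1) = 1, while -u = 1 — valid.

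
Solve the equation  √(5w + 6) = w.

w = 6

Square both sides: 5w + 6 = (w)².
Expand and rearrange: w² - 5w - 6 = 0.
Solving gives w = 6 or w = -1.
Check each candidate in the original equation:
  w = 6: √(36) = 6, while w = 6 — valid.
  w = -1: √(1) = 1, while w = -1 — extraneous.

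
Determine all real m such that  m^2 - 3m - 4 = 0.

Factor: (m - 4)(m + 1) = 0.
So m = 4 or m = -1.

m = -1 or m = 4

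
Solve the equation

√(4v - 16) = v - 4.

Square both sides: 4v - 16 = (v - 4)².
Expand and rearrange: v² - 12v + 32 = 0.
Solving gives v = 8 or v = 4.
Check each candidate in the original equation:
  v = 8: √(16) = 4, while v - 4 = 4 — valid.
  v = 4: √(0) = 0, while v - 4 = 0 — valid.

v = 4 or v = 8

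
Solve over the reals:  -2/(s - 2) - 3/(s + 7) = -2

Multiply both sides by (s - 2)(s + 7):
-2(s + 7) - 3(s - 2) = -2(s - 2)(s + 7).
Expand and collect terms: -2s^2 - 5s + 36 = 0.
By the quadratic formula, s = (5 +/- sqrt(313)) / -4, so s ~= -5.673 or s ~= 3.173.
Neither value makes a denominator zero (s != 2, s != -7), so both are valid.

s = -5.673 or s = 3.173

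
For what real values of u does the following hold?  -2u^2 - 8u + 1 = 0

u = -4.1213 or u = 0.1213

Discriminant: (-8)^2 - 4*(-2)*1 = 72.
Quadratic formula: u = (8 +/- sqrt(72)) / (-4).
So u = -3*sqrt(2)/2 - 2 ~= -4.1213 or u = -2 + 3*sqrt(2)/2 ~= 0.1213.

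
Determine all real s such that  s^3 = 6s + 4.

Rearrange: s^3 - 6s - 4 = 0.
Possible rational roots are divisors of -4. Testing s = -2 gives 0, so (s + 2) is a factor.
Divide: s^3 - 6s - 4 = (s + 2)(s^2 - 2s - 2).
Apply the quadratic formula to s^2 - 2s - 2 = 0: s = (2 +/- sqrt(12))/2, i.e. s ~= 2.7321 or s ~= -0.7321.

s = -2 or s = -0.7321 or s = 2.7321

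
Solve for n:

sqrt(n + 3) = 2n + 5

Square both sides: n + 3 = (2n + 5)^2.
Expand and rearrange: 4n^2 + 19n + 22 = 0.
Solving gives n = -2 or n = -2.75.
Check each candidate in the original equation:
  n = -2: sqrt(1) = 1, while 2n + 5 = 1 — valid.
  n = -2.75: sqrt(0.25) = 0.5, while 2n + 5 = -0.5 — extraneous.

n = -2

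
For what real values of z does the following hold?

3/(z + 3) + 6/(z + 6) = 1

z = -4.2426 or z = 4.2426

Multiply both sides by (z + 3)(z + 6):
3(z + 6) + 6(z + 3) = (z + 3)(z + 6).
Expand and collect terms: z² - 18 = 0.
By the quadratic formula, z = (0 ± √72) / 2, so z ≈ 4.2426 or z ≈ -4.2426.
Neither value makes a denominator zero (z ≠ -3, z ≠ -6), so both are valid.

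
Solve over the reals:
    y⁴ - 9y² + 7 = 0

Let u = y². The equation becomes u² - 9u + 7 = 0.
By the quadratic formula, u = √(53)/2 + 9/2 or u = 9/2 - √(53)/2.
y² = √(53)/2 + 9/2 gives y = ±√(√(53)/2 + 9/2) ≈ ±2.8531.
y² = 9/2 - √(53)/2 gives y = ±√(9/2 - √(53)/2) ≈ ±0.9273.

y = -2.8531 or y = -0.9273 or y = 0.9273 or y = 2.8531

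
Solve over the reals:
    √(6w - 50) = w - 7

Square both sides: 6w - 50 = (w - 7)².
Expand and rearrange: w² - 20w + 99 = 0.
Solving gives w = 11 or w = 9.
Check each candidate in the original equation:
  w = 11: √(16) = 4, while w - 7 = 4 — valid.
  w = 9: √(4) = 2, while w - 7 = 2 — valid.

w = 9 or w = 11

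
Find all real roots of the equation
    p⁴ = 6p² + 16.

Let u = p². The equation becomes u² - 6u - 16 = 0.
Factor: (u + 2)(u - 8) = 0, so u = -2 or u = 8.
p² = -2 < 0 has no real solution.
p² = 8 gives p = ±2·√(2) ≈ ±2.8284.

p = -2.8284 or p = 2.8284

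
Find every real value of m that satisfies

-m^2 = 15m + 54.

m = -9 or m = -6

Bring every term to one side: -m^2 - 15m - 54 = 0.
Factor: -1(m + 6)(m + 9) = 0.
So m = -6 or m = -9.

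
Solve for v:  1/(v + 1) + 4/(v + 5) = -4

Multiply both sides by (v + 1)(v + 5):
(v + 5) + 4(v + 1) = -4(v + 1)(v + 5).
Expand and collect terms: -4v² - 29v - 29 = 0.
By the quadratic formula, v = (29 ± √377) / -8, so v ≈ -6.0521 or v ≈ -1.1979.
Neither value makes a denominator zero (v ≠ -1, v ≠ -5), so both are valid.

v = -6.0521 or v = -1.1979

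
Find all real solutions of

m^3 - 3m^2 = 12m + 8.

m = -1.4641 or m = -1 or m = 5.4641

Rearrange: m^3 - 3m^2 - 12m - 8 = 0.
Possible rational roots are divisors of -8. Testing m = -1 gives 0, so (m + 1) is a factor.
Divide: m^3 - 3m^2 - 12m - 8 = (m + 1)(m^2 - 4m - 8).
Apply the quadratic formula to m^2 - 4m - 8 = 0: m = (4 +/- sqrt(48))/2, i.e. m ~= 5.4641 or m ~= -1.4641.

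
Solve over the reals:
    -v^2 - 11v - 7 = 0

Discriminant: (-11)^2 - 4*(-1)*(-7) = 93.
Quadratic formula: v = (11 +/- sqrt(93)) / (-2).
So v = -11/2 - sqrt(93)/2 ~= -10.3218 or v = -11/2 + sqrt(93)/2 ~= -0.6782.

v = -10.3218 or v = -0.6782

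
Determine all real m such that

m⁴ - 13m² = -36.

Let u = m². The equation becomes u² - 13u + 36 = 0.
Factor: (u - 9)(u - 4) = 0, so u = 9 or u = 4.
m² = 9 gives m = ±3.
m² = 4 gives m = ±2.

m = -3 or m = -2 or m = 2 or m = 3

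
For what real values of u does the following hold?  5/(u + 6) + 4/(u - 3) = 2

u = -4.0523 or u = 5.5523

Multiply both sides by (u + 6)(u - 3):
5(u - 3) + 4(u + 6) = 2(u + 6)(u - 3).
Expand and collect terms: 2u^2 - 3u - 45 = 0.
By the quadratic formula, u = (3 +/- sqrt(369)) / 4, so u ~= 5.5523 or u ~= -4.0523.
Neither value makes a denominator zero (u != -6, u != 3), so both are valid.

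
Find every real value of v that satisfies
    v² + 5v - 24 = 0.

Factor: (v - 3)(v + 8) = 0.
So v = 3 or v = -8.

v = -8 or v = 3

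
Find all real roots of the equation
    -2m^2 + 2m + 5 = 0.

m = -1.1583 or m = 2.1583

Discriminant: (2)^2 - 4*(-2)*5 = 44.
Quadratic formula: m = (-2 +/- sqrt(44)) / (-4).
So m = 1/2 - sqrt(11)/2 ~= -1.1583 or m = 1/2 + sqrt(11)/2 ~= 2.1583.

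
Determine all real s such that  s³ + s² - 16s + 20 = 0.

s = -5 or s = 2

Possible rational roots are divisors of 20. Testing s = -5 gives 0, so (s + 5) is a factor.
Divide: s³ + s² - 16s + 20 = (s + 5)(s² - 4s + 4).
The quadratic has the repeated root s = 2.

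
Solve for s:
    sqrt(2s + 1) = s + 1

Square both sides: 2s + 1 = (s + 1)^2.
Expand and rearrange: s^2 = 0.
This gives the repeated root s = 0.
Check in the original equation:
  s = 0: sqrt(1) = 1, while s + 1 = 1 — valid.

s = 0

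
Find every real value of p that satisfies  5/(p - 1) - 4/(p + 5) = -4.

p = -3.6302 or p = -0.6198

Multiply both sides by (p - 1)(p + 5):
5(p + 5) - 4(p - 1) = -4(p - 1)(p + 5).
Expand and collect terms: -4p^2 - 17p - 9 = 0.
By the quadratic formula, p = (17 +/- sqrt(145)) / -8, so p ~= -3.6302 or p ~= -0.6198.
Neither value makes a denominator zero (p != 1, p != -5), so both are valid.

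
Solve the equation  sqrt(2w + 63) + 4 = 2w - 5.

w = 9

Isolate the radical: sqrt(2w + 63) = 2w - 9.
Square both sides: 2w + 63 = (2w - 9)^2.
Expand and rearrange: 4w^2 - 38w + 18 = 0.
Solving gives w = 9 or w = 0.5.
Check each candidate in the original equation:
  w = 9: sqrt(81) = 9, while 2w - 9 = 9 — valid.
  w = 0.5: sqrt(64) = 8, while 2w - 9 = -8 — extraneous.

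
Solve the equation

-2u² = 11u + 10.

Rearrange to standard form: -2u² - 11u - 10 = 0.
Discriminant: (-11)² − 4·(-2)·(-10) = 41.
Quadratic formula: u = (11 ± √41) / (-4).
So u = -11/4 - √(41)/4 ≈ -4.3508 or u = -11/4 + √(41)/4 ≈ -1.1492.

u = -4.3508 or u = -1.1492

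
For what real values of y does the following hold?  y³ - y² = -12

Rearrange: y³ - y² + 12 = 0.
Possible rational roots are divisors of 12. Testing y = -2 gives 0, so (y + 2) is a factor.
Divide: y³ - y² + 12 = (y + 2)(y² - 3y + 6).
The quadratic y² - 3y + 6 has discriminant -15 < 0, so no further real roots.

y = -2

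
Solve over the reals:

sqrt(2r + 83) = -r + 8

r = -1

Square both sides: 2r + 83 = (-r + 8)^2.
Expand and rearrange: r^2 - 18r - 19 = 0.
Solving gives r = 19 or r = -1.
Check each candidate in the original equation:
  r = 19: sqrt(121) = 11, while -r + 8 = -11 — extraneous.
  r = -1: sqrt(81) = 9, while -r + 8 = 9 — valid.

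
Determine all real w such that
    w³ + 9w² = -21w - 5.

Rearrange: w³ + 9w² + 21w + 5 = 0.
Possible rational roots are divisors of 5. Testing w = -5 gives 0, so (w + 5) is a factor.
Divide: w³ + 9w² + 21w + 5 = (w + 5)(w² + 4w + 1).
Apply the quadratic formula to w² + 4w + 1 = 0: w = (-4 ± √12)/2, i.e. w ≈ -0.2679 or w ≈ -3.7321.

w = -5 or w = -3.7321 or w = -0.2679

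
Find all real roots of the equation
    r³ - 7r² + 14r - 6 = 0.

r = 0.5858 or r = 3 or r = 3.4142

Possible rational roots are divisors of -6. Testing r = 3 gives 0, so (r - 3) is a factor.
Divide: r³ - 7r² + 14r - 6 = (r - 3)(r² - 4r + 2).
Apply the quadratic formula to r² - 4r + 2 = 0: r = (4 ± √8)/2, i.e. r ≈ 3.4142 or r ≈ 0.5858.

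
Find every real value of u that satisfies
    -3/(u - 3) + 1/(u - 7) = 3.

Multiply both sides by (u - 3)(u - 7):
-3(u - 7) + (u - 3) = 3(u - 3)(u - 7).
Expand and collect terms: 3u² - 28u + 45 = 0.
By the quadratic formula, u = (28 ± √244) / 6, so u ≈ 7.2701 or u ≈ 2.0633.
Neither value makes a denominator zero (u ≠ 3, u ≠ 7), so both are valid.

u = 2.0633 or u = 7.2701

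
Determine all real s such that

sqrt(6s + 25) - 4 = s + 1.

s = -4 or s = 0

Isolate the radical: sqrt(6s + 25) = s + 5.
Square both sides: 6s + 25 = (s + 5)^2.
Expand and rearrange: s^2 + 4s = 0.
Solving gives s = 0 or s = -4.
Check each candidate in the original equation:
  s = 0: sqrt(25) = 5, while s + 5 = 5 — valid.
  s = -4: sqrt(1) = 1, while s + 5 = 1 — valid.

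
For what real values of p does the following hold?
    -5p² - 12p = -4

p = -2.6967 or p = 0.2967

Rearrange to standard form: -5p² - 12p + 4 = 0.
Discriminant: (-12)² − 4·(-5)·4 = 224.
Quadratic formula: p = (12 ± √224) / (-10).
So p = -2·√(14)/5 - 6/5 ≈ -2.6967 or p = -6/5 + 2·√(14)/5 ≈ 0.2967.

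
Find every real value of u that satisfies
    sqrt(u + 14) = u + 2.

Square both sides: u + 14 = (u + 2)^2.
Expand and rearrange: u^2 + 3u - 10 = 0.
Solving gives u = 2 or u = -5.
Check each candidate in the original equation:
  u = 2: sqrt(16) = 4, while u + 2 = 4 — valid.
  u = -5: sqrt(9) = 3, while u + 2 = -3 — extraneous.

u = 2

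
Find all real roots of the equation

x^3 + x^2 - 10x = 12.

Rearrange: x^3 + x^2 - 10x - 12 = 0.
Possible rational roots are divisors of -12. Testing x = -3 gives 0, so (x + 3) is a factor.
Divide: x^3 + x^2 - 10x - 12 = (x + 3)(x^2 - 2x - 4).
Apply the quadratic formula to x^2 - 2x - 4 = 0: x = (2 +/- sqrt(20))/2, i.e. x ~= 3.2361 or x ~= -1.2361.

x = -3 or x = -1.2361 or x = 3.2361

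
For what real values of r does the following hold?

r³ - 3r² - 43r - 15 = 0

r = -5 or r = -0.3589 or r = 8.3589

Possible rational roots are divisors of -15. Testing r = -5 gives 0, so (r + 5) is a factor.
Divide: r³ - 3r² - 43r - 15 = (r + 5)(r² - 8r - 3).
Apply the quadratic formula to r² - 8r - 3 = 0: r = (8 ± √76)/2, i.e. r ≈ 8.3589 or r ≈ -0.3589.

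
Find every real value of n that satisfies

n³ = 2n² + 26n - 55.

n = -5.1401 or n = 2.1401 or n = 5

Rearrange: n³ - 2n² - 26n + 55 = 0.
Possible rational roots are divisors of 55. Testing n = 5 gives 0, so (n - 5) is a factor.
Divide: n³ - 2n² - 26n + 55 = (n - 5)(n² + 3n - 11).
Apply the quadratic formula to n² + 3n - 11 = 0: n = (-3 ± √53)/2, i.e. n ≈ 2.1401 or n ≈ -5.1401.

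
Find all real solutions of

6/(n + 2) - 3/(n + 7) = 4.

n = -7.5914 or n = -0.6586

Multiply both sides by (n + 2)(n + 7):
6(n + 7) - 3(n + 2) = 4(n + 2)(n + 7).
Expand and collect terms: 4n^2 + 33n + 20 = 0.
By the quadratic formula, n = (-33 +/- sqrt(769)) / 8, so n ~= -0.6586 or n ~= -7.5914.
Neither value makes a denominator zero (n != -2, n != -7), so both are valid.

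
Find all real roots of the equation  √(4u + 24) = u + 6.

Square both sides: 4u + 24 = (u + 6)².
Expand and rearrange: u² + 8u + 12 = 0.
Solving gives u = -2 or u = -6.
Check each candidate in the original equation:
  u = -2: √(16) = 4, while u + 6 = 4 — valid.
  u = -6: √(0) = 0, while u + 6 = 0 — valid.

u = -6 or u = -2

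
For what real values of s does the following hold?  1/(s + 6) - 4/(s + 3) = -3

s = -6.2361 or s = -1.7639

Multiply both sides by (s + 6)(s + 3):
(s + 3) - 4(s + 6) = -3(s + 6)(s + 3).
Expand and collect terms: -3s^2 - 24s - 33 = 0.
By the quadratic formula, s = (24 +/- sqrt(180)) / -6, so s ~= -6.2361 or s ~= -1.7639.
Neither value makes a denominator zero (s != -6, s != -3), so both are valid.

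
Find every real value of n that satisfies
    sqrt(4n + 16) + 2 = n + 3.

n = 5

Isolate the radical: sqrt(4n + 16) = n + 1.
Square both sides: 4n + 16 = (n + 1)^2.
Expand and rearrange: n^2 - 2n - 15 = 0.
Solving gives n = 5 or n = -3.
Check each candidate in the original equation:
  n = 5: sqrt(36) = 6, while n + 1 = 6 — valid.
  n = -3: sqrt(4) = 2, while n + 1 = -2 — extraneous.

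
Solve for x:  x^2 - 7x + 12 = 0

Factor: (x - 4)(x - 3) = 0.
So x = 4 or x = 3.

x = 3 or x = 4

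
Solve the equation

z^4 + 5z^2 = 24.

Let u = z^2. The equation becomes u^2 + 5u - 24 = 0.
Factor: (u + 8)(u - 3) = 0, so u = -8 or u = 3.
z^2 = -8 < 0 has no real solution.
z^2 = 3 gives z = +/-sqrt(3) ~= +/-1.7321.

z = -1.7321 or z = 1.7321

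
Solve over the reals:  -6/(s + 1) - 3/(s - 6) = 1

s = -8.5574 or s = 4.5574

Multiply both sides by (s + 1)(s - 6):
-6(s - 6) - 3(s + 1) = (s + 1)(s - 6).
Expand and collect terms: s^2 + 4s - 39 = 0.
By the quadratic formula, s = (-4 +/- sqrt(172)) / 2, so s ~= 4.5574 or s ~= -8.5574.
Neither value makes a denominator zero (s != -1, s != 6), so both are valid.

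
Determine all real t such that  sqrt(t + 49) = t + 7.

t = 0

Square both sides: t + 49 = (t + 7)^2.
Expand and rearrange: t^2 + 13t = 0.
Solving gives t = 0 or t = -13.
Check each candidate in the original equation:
  t = 0: sqrt(49) = 7, while t + 7 = 7 — valid.
  t = -13: sqrt(36) = 6, while t + 7 = -6 — extraneous.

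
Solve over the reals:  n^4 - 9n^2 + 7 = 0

n = -2.8531 or n = -0.9273 or n = 0.9273 or n = 2.8531

Let u = n^2. The equation becomes u^2 - 9u + 7 = 0.
By the quadratic formula, u = sqrt(53)/2 + 9/2 or u = 9/2 - sqrt(53)/2.
n^2 = sqrt(53)/2 + 9/2 gives n = +/-sqrt(sqrt(53)/2 + 9/2) ~= +/-2.8531.
n^2 = 9/2 - sqrt(53)/2 gives n = +/-sqrt(9/2 - sqrt(53)/2) ~= +/-0.9273.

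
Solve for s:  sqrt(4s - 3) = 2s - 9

s = 7

Square both sides: 4s - 3 = (2s - 9)^2.
Expand and rearrange: 4s^2 - 40s + 84 = 0.
Solving gives s = 7 or s = 3.
Check each candidate in the original equation:
  s = 7: sqrt(25) = 5, while 2s - 9 = 5 — valid.
  s = 3: sqrt(9) = 3, while 2s - 9 = -3 — extraneous.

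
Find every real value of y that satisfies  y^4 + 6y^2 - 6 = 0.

y = -0.9343 or y = 0.9343

Let u = y^2. The equation becomes u^2 + 6u - 6 = 0.
By the quadratic formula, u = -3 + sqrt(15) or u = -sqrt(15) - 3.
y^2 = -3 + sqrt(15) gives y = +/-sqrt(-3 + sqrt(15)) ~= +/-0.9343.
y^2 = -sqrt(15) - 3 < 0 has no real solution.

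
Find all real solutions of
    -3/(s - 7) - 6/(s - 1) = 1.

s = -6.6847 or s = 5.6847

Multiply both sides by (s - 7)(s - 1):
-3(s - 1) - 6(s - 7) = (s - 7)(s - 1).
Expand and collect terms: s^2 + s - 38 = 0.
By the quadratic formula, s = (-1 +/- sqrt(153)) / 2, so s ~= 5.6847 or s ~= -6.6847.
Neither value makes a denominator zero (s != 7, s != 1), so both are valid.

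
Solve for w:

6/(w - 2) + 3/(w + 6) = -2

w = -8.131 or w = -0.369

Multiply both sides by (w - 2)(w + 6):
6(w + 6) + 3(w - 2) = -2(w - 2)(w + 6).
Expand and collect terms: -2w^2 - 17w - 6 = 0.
By the quadratic formula, w = (17 +/- sqrt(241)) / -4, so w ~= -8.131 or w ~= -0.369.
Neither value makes a denominator zero (w != 2, w != -6), so both are valid.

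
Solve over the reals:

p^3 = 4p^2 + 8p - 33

Rearrange: p^3 - 4p^2 - 8p + 33 = 0.
Possible rational roots are divisors of 33. Testing p = 3 gives 0, so (p - 3) is a factor.
Divide: p^3 - 4p^2 - 8p + 33 = (p - 3)(p^2 - p - 11).
Apply the quadratic formula to p^2 - p - 11 = 0: p = (1 +/- sqrt(45))/2, i.e. p ~= 3.8541 or p ~= -2.8541.

p = -2.8541 or p = 3 or p = 3.8541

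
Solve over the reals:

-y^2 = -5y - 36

y = -4 or y = 9

Bring every term to one side: -y^2 + 5y + 36 = 0.
Factor: -1(y - 9)(y + 4) = 0.
So y = 9 or y = -4.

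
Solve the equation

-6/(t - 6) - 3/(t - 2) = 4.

t = 0.9345 or t = 4.8155

Multiply both sides by (t - 6)(t - 2):
-6(t - 2) - 3(t - 6) = 4(t - 6)(t - 2).
Expand and collect terms: 4t² - 23t + 18 = 0.
By the quadratic formula, t = (23 ± √241) / 8, so t ≈ 4.8155 or t ≈ 0.9345.
Neither value makes a denominator zero (t ≠ 6, t ≠ 2), so both are valid.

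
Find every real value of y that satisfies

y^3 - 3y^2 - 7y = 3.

Rearrange: y^3 - 3y^2 - 7y - 3 = 0.
Possible rational roots are divisors of -3. Testing y = -1 gives 0, so (y + 1) is a factor.
Divide: y^3 - 3y^2 - 7y - 3 = (y + 1)(y^2 - 4y - 3).
Apply the quadratic formula to y^2 - 4y - 3 = 0: y = (4 +/- sqrt(28))/2, i.e. y ~= 4.6458 or y ~= -0.6458.

y = -1 or y = -0.6458 or y = 4.6458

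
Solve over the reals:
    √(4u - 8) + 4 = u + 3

u = 3

Isolate the radical: √(4u - 8) = u - 1.
Square both sides: 4u - 8 = (u - 1)².
Expand and rearrange: u² - 6u + 9 = 0.
This gives the repeated root u = 3.
Check in the original equation:
  u = 3: √(4) = 2, while u - 1 = 2 — valid.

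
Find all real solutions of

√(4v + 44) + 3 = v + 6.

v = 5

Isolate the radical: √(4v + 44) = v + 3.
Square both sides: 4v + 44 = (v + 3)².
Expand and rearrange: v² + 2v - 35 = 0.
Solving gives v = 5 or v = -7.
Check each candidate in the original equation:
  v = 5: √(64) = 8, while v + 3 = 8 — valid.
  v = -7: √(16) = 4, while v + 3 = -4 — extraneous.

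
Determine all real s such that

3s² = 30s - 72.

s = 4 or s = 6

Bring every term to one side: 3s² - 30s + 72 = 0.
Factor: 3(s - 6)(s - 4) = 0.
So s = 6 or s = 4.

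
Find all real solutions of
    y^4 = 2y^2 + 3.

Let u = y^2. The equation becomes u^2 - 2u - 3 = 0.
Factor: (u - 3)(u + 1) = 0, so u = 3 or u = -1.
y^2 = 3 gives y = +/-sqrt(3) ~= +/-1.7321.
y^2 = -1 < 0 has no real solution.

y = -1.7321 or y = 1.7321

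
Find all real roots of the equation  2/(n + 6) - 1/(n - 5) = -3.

n = -6.6481 or n = 5.3148

Multiply both sides by (n + 6)(n - 5):
2(n - 5) - (n + 6) = -3(n + 6)(n - 5).
Expand and collect terms: -3n² - 4n + 106 = 0.
By the quadratic formula, n = (4 ± √1288) / -6, so n ≈ -6.6481 or n ≈ 5.3148.
Neither value makes a denominator zero (n ≠ -6, n ≠ 5), so both are valid.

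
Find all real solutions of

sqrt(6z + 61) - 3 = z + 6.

Isolate the radical: sqrt(6z + 61) = z + 9.
Square both sides: 6z + 61 = (z + 9)^2.
Expand and rearrange: z^2 + 12z + 20 = 0.
Solving gives z = -2 or z = -10.
Check each candidate in the original equation:
  z = -2: sqrt(49) = 7, while z + 9 = 7 — valid.
  z = -10: sqrt(1) = 1, while z + 9 = -1 — extraneous.

z = -2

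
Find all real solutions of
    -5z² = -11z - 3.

Rearrange to standard form: -5z² + 11z + 3 = 0.
Discriminant: (11)² − 4·(-5)·3 = 181.
Quadratic formula: z = (-11 ± √181) / (-10).
So z = 11/10 - √(181)/10 ≈ -0.2454 or z = 11/10 + √(181)/10 ≈ 2.4454.

z = -0.2454 or z = 2.4454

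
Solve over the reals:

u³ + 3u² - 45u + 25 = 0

Possible rational roots are divisors of 25. Testing u = 5 gives 0, so (u - 5) is a factor.
Divide: u³ + 3u² - 45u + 25 = (u - 5)(u² + 8u - 5).
Apply the quadratic formula to u² + 8u - 5 = 0: u = (-8 ± √84)/2, i.e. u ≈ 0.5826 or u ≈ -8.5826.

u = -8.5826 or u = 0.5826 or u = 5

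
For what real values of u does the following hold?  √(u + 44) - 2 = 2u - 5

u = 5

Isolate the radical: √(u + 44) = 2u - 3.
Square both sides: u + 44 = (2u - 3)².
Expand and rearrange: 4u² - 13u - 35 = 0.
Solving gives u = 5 or u = -1.75.
Check each candidate in the original equation:
  u = 5: √(49) = 7, while 2u - 3 = 7 — valid.
  u = -1.75: √(42.25) = 6.5, while 2u - 3 = -6.5 — extraneous.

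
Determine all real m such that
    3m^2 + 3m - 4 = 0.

m = -1.7583 or m = 0.7583

Discriminant: (3)^2 - 4*3*(-4) = 57.
Quadratic formula: m = (-3 +/- sqrt(57)) / 6.
So m = -1/2 + sqrt(57)/6 ~= 0.7583 or m = -sqrt(57)/6 - 1/2 ~= -1.7583.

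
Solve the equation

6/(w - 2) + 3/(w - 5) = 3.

Multiply both sides by (w - 2)(w - 5):
6(w - 5) + 3(w - 2) = 3(w - 2)(w - 5).
Expand and collect terms: 3w² - 30w + 66 = 0.
By the quadratic formula, w = (30 ± √108) / 6, so w ≈ 6.7321 or w ≈ 3.2679.
Neither value makes a denominator zero (w ≠ 2, w ≠ 5), so both are valid.

w = 3.2679 or w = 6.7321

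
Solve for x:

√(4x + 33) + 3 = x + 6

Isolate the radical: √(4x + 33) = x + 3.
Square both sides: 4x + 33 = (x + 3)².
Expand and rearrange: x² + 2x - 24 = 0.
Solving gives x = 4 or x = -6.
Check each candidate in the original equation:
  x = 4: √(49) = 7, while x + 3 = 7 — valid.
  x = -6: √(9) = 3, while x + 3 = -3 — extraneous.

x = 4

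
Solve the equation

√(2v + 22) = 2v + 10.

Square both sides: 2v + 22 = (2v + 10)².
Expand and rearrange: 4v² + 38v + 78 = 0.
Solving gives v = -3 or v = -6.5.
Check each candidate in the original equation:
  v = -3: √(16) = 4, while 2v + 10 = 4 — valid.
  v = -6.5: √(9) = 3, while 2v + 10 = -3 — extraneous.

v = -3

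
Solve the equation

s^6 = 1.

Let u = s^3. The equation becomes u^2 - 1 = 0.
Factor: (u + 1)(u - 1) = 0, so u = -1 or u = 1.
s^3 = -1 gives s = -1.
s^3 = 1 gives s = 1.

s = -1 or s = 1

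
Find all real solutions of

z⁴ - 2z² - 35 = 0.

Let u = z². The equation becomes u² - 2u - 35 = 0.
Factor: (u + 5)(u - 7) = 0, so u = -5 or u = 7.
z² = -5 < 0 has no real solution.
z² = 7 gives z = ±√(7) ≈ ±2.6458.

z = -2.6458 or z = 2.6458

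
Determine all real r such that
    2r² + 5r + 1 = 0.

Discriminant: (5)² − 4·2·1 = 17.
Quadratic formula: r = (-5 ± √17) / 4.
So r = -5/4 + √(17)/4 ≈ -0.2192 or r = -5/4 - √(17)/4 ≈ -2.2808.

r = -2.2808 or r = -0.2192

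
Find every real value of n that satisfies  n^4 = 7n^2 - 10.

n = -2.2361 or n = -1.4142 or n = 1.4142 or n = 2.2361

Let u = n^2. The equation becomes u^2 - 7u + 10 = 0.
Factor: (u - 2)(u - 5) = 0, so u = 2 or u = 5.
n^2 = 2 gives n = +/-sqrt(2) ~= +/-1.4142.
n^2 = 5 gives n = +/-sqrt(5) ~= +/-2.2361.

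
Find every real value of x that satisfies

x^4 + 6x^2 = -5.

No real solutions.

Let u = x^2. The equation becomes u^2 + 6u + 5 = 0.
Factor: (u + 5)(u + 1) = 0, so u = -5 or u = -1.
x^2 = -5 < 0 has no real solution.
x^2 = -1 < 0 has no real solution.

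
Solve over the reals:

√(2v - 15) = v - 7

Square both sides: 2v - 15 = (v - 7)².
Expand and rearrange: v² - 16v + 64 = 0.
This gives the repeated root v = 8.
Check in the original equation:
  v = 8: √(1) = 1, while v - 7 = 1 — valid.

v = 8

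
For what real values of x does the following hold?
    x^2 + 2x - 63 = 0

Factor: (x + 9)(x - 7) = 0.
So x = -9 or x = 7.

x = -9 or x = 7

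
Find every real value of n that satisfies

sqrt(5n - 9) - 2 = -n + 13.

Isolate the radical: sqrt(5n - 9) = -n + 15.
Square both sides: 5n - 9 = (-n + 15)^2.
Expand and rearrange: n^2 - 35n + 234 = 0.
Solving gives n = 26 or n = 9.
Check each candidate in the original equation:
  n = 26: sqrt(121) = 11, while -n + 15 = -11 — extraneous.
  n = 9: sqrt(36) = 6, while -n + 15 = 6 — valid.

n = 9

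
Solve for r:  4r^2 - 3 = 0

Discriminant: (0)^2 - 4*4*(-3) = 48.
Quadratic formula: r = (0 +/- sqrt(48)) / 8.
So r = sqrt(3)/2 ~= 0.866 or r = -sqrt(3)/2 ~= -0.866.

r = -0.866 or r = 0.866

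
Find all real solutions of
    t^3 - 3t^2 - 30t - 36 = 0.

t = -3 or t = -1.5826 or t = 7.5826

Possible rational roots are divisors of -36. Testing t = -3 gives 0, so (t + 3) is a factor.
Divide: t^3 - 3t^2 - 30t - 36 = (t + 3)(t^2 - 6t - 12).
Apply the quadratic formula to t^2 - 6t - 12 = 0: t = (6 +/- sqrt(84))/2, i.e. t ~= 7.5826 or t ~= -1.5826.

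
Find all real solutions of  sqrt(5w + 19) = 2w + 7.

Square both sides: 5w + 19 = (2w + 7)^2.
Expand and rearrange: 4w^2 + 23w + 30 = 0.
Solving gives w = -2 or w = -3.75.
Check each candidate in the original equation:
  w = -2: sqrt(9) = 3, while 2w + 7 = 3 — valid.
  w = -3.75: sqrt(0.25) = 0.5, while 2w + 7 = -0.5 — extraneous.

w = -2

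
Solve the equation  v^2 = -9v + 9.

Rearrange to standard form: v^2 + 9v - 9 = 0.
Discriminant: (9)^2 - 4*1*(-9) = 117.
Quadratic formula: v = (-9 +/- sqrt(117)) / 2.
So v = -9/2 + 3*sqrt(13)/2 ~= 0.9083 or v = -3*sqrt(13)/2 - 9/2 ~= -9.9083.

v = -9.9083 or v = 0.9083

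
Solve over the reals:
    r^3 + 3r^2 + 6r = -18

Rearrange: r^3 + 3r^2 + 6r + 18 = 0.
Possible rational roots are divisors of 18. Testing r = -3 gives 0, so (r + 3) is a factor.
Divide: r^3 + 3r^2 + 6r + 18 = (r + 3)(r^2 + 6).
The quadratic r^2 + 6 has discriminant -24 < 0, so no further real roots.

r = -3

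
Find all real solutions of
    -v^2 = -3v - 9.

Rearrange to standard form: -v^2 + 3v + 9 = 0.
Discriminant: (3)^2 - 4*(-1)*9 = 45.
Quadratic formula: v = (-3 +/- sqrt(45)) / (-2).
So v = 3/2 - 3*sqrt(5)/2 ~= -1.8541 or v = 3/2 + 3*sqrt(5)/2 ~= 4.8541.

v = -1.8541 or v = 4.8541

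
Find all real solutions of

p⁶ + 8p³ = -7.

p = -1.9129 or p = -1

Let u = p³. The equation becomes u² + 8u + 7 = 0.
Factor: (u + 7)(u + 1) = 0, so u = -7 or u = -1.
p³ = -7 gives p = -∛(7) ≈ -1.9129.
p³ = -1 gives p = -1.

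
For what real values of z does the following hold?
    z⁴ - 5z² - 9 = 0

Let u = z². The equation becomes u² - 5u - 9 = 0.
By the quadratic formula, u = 5/2 + √(61)/2 or u = 5/2 - √(61)/2.
z² = 5/2 + √(61)/2 gives z = ±√(5/2 + √(61)/2) ≈ ±2.5308.
z² = 5/2 - √(61)/2 < 0 has no real solution.

z = -2.5308 or z = 2.5308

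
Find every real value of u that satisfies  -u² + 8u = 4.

u = 0.5359 or u = 7.4641

Rearrange to standard form: -u² + 8u - 4 = 0.
Discriminant: (8)² − 4·(-1)·(-4) = 48.
Quadratic formula: u = (-8 ± √48) / (-2).
So u = 4 - 2·√(3) ≈ 0.5359 or u = 2·√(3) + 4 ≈ 7.4641.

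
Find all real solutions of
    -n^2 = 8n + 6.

n = -7.1623 or n = -0.8377

Rearrange to standard form: -n^2 - 8n - 6 = 0.
Discriminant: (-8)^2 - 4*(-1)*(-6) = 40.
Quadratic formula: n = (8 +/- sqrt(40)) / (-2).
So n = -4 - sqrt(10) ~= -7.1623 or n = -4 + sqrt(10) ~= -0.8377.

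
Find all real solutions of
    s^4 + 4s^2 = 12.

Let u = s^2. The equation becomes u^2 + 4u - 12 = 0.
Factor: (u + 6)(u - 2) = 0, so u = -6 or u = 2.
s^2 = -6 < 0 has no real solution.
s^2 = 2 gives s = +/-sqrt(2) ~= +/-1.4142.

s = -1.4142 or s = 1.4142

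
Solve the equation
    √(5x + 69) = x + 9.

x = -1

Square both sides: 5x + 69 = (x + 9)².
Expand and rearrange: x² + 13x + 12 = 0.
Solving gives x = -1 or x = -12.
Check each candidate in the original equation:
  x = -1: √(64) = 8, while x + 9 = 8 — valid.
  x = -12: √(9) = 3, while x + 9 = -3 — extraneous.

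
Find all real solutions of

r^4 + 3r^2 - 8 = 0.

Let u = r^2. The equation becomes u^2 + 3u - 8 = 0.
By the quadratic formula, u = -3/2 + sqrt(41)/2 or u = -sqrt(41)/2 - 3/2.
r^2 = -3/2 + sqrt(41)/2 gives r = +/-sqrt(-3/2 + sqrt(41)/2) ~= +/-1.3044.
r^2 = -sqrt(41)/2 - 3/2 < 0 has no real solution.

r = -1.3044 or r = 1.3044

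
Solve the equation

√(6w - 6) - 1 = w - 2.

Isolate the radical: √(6w - 6) = w - 1.
Square both sides: 6w - 6 = (w - 1)².
Expand and rearrange: w² - 8w + 7 = 0.
Solving gives w = 7 or w = 1.
Check each candidate in the original equation:
  w = 7: √(36) = 6, while w - 1 = 6 — valid.
  w = 1: √(0) = 0, while w - 1 = 0 — valid.

w = 1 or w = 7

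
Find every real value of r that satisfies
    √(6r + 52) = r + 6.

r = 2

Square both sides: 6r + 52 = (r + 6)².
Expand and rearrange: r² + 6r - 16 = 0.
Solving gives r = 2 or r = -8.
Check each candidate in the original equation:
  r = 2: √(64) = 8, while r + 6 = 8 — valid.
  r = -8: √(4) = 2, while r + 6 = -2 — extraneous.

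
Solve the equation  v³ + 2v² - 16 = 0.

Possible rational roots are divisors of -16. Testing v = 2 gives 0, so (v - 2) is a factor.
Divide: v³ + 2v² - 16 = (v - 2)(v² + 4v + 8).
The quadratic v² + 4v + 8 has discriminant -16 < 0, so no further real roots.

v = 2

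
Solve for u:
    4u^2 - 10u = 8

u = -0.6375 or u = 3.1375

Rearrange to standard form: 4u^2 - 10u - 8 = 0.
Discriminant: (-10)^2 - 4*4*(-8) = 228.
Quadratic formula: u = (10 +/- sqrt(228)) / 8.
So u = 5/4 + sqrt(57)/4 ~= 3.1375 or u = 5/4 - sqrt(57)/4 ~= -0.6375.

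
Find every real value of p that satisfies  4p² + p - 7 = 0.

p = -1.4538 or p = 1.2038

Discriminant: (1)² − 4·4·(-7) = 113.
Quadratic formula: p = (-1 ± √113) / 8.
So p = -1/8 + √(113)/8 ≈ 1.2038 or p = -√(113)/8 - 1/8 ≈ -1.4538.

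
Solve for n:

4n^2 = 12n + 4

n = -0.3028 or n = 3.3028

Rearrange to standard form: 4n^2 - 12n - 4 = 0.
Discriminant: (-12)^2 - 4*4*(-4) = 208.
Quadratic formula: n = (12 +/- sqrt(208)) / 8.
So n = 3/2 + sqrt(13)/2 ~= 3.3028 or n = 3/2 - sqrt(13)/2 ~= -0.3028.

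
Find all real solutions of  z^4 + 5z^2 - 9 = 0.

z = -1.1854 or z = 1.1854

Let u = z^2. The equation becomes u^2 + 5u - 9 = 0.
By the quadratic formula, u = -5/2 + sqrt(61)/2 or u = -sqrt(61)/2 - 5/2.
z^2 = -5/2 + sqrt(61)/2 gives z = +/-sqrt(-5/2 + sqrt(61)/2) ~= +/-1.1854.
z^2 = -sqrt(61)/2 - 5/2 < 0 has no real solution.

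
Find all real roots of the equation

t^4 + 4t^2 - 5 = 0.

Let u = t^2. The equation becomes u^2 + 4u - 5 = 0.
Factor: (u + 5)(u - 1) = 0, so u = -5 or u = 1.
t^2 = -5 < 0 has no real solution.
t^2 = 1 gives t = +/-1.

t = -1 or t = 1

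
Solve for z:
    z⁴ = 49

Let u = z². The equation becomes u² - 49 = 0.
Factor: (u + 7)(u - 7) = 0, so u = -7 or u = 7.
z² = -7 < 0 has no real solution.
z² = 7 gives z = ±√(7) ≈ ±2.6458.

z = -2.6458 or z = 2.6458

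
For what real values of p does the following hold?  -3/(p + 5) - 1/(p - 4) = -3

Multiply both sides by (p + 5)(p - 4):
-3(p - 4) - (p + 5) = -3(p + 5)(p - 4).
Expand and collect terms: -3p^2 + p + 53 = 0.
By the quadratic formula, p = (-1 +/- sqrt(637)) / -6, so p ~= -4.0398 or p ~= 4.3731.
Neither value makes a denominator zero (p != -5, p != 4), so both are valid.

p = -4.0398 or p = 4.3731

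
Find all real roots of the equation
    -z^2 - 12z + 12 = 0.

z = -12.9282 or z = 0.9282

Discriminant: (-12)^2 - 4*(-1)*12 = 192.
Quadratic formula: z = (12 +/- sqrt(192)) / (-2).
So z = -4*sqrt(3) - 6 ~= -12.9282 or z = -6 + 4*sqrt(3) ~= 0.9282.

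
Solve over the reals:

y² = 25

Bring every term to one side: y² - 25 = 0.
Factor: (y + 5)(y - 5) = 0.
So y = -5 or y = 5.

y = -5 or y = 5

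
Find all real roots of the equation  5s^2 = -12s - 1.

s = -2.3136 or s = -0.0864

Rearrange to standard form: 5s^2 + 12s + 1 = 0.
Discriminant: (12)^2 - 4*5*1 = 124.
Quadratic formula: s = (-12 +/- sqrt(124)) / 10.
So s = -6/5 + sqrt(31)/5 ~= -0.0864 or s = -6/5 - sqrt(31)/5 ~= -2.3136.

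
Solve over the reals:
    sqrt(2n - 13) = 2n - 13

Square both sides: 2n - 13 = (2n - 13)^2.
Expand and rearrange: 4n^2 - 54n + 182 = 0.
Solving gives n = 7 or n = 6.5.
Check each candidate in the original equation:
  n = 7: sqrt(1) = 1, while 2n - 13 = 1 — valid.
  n = 6.5: sqrt(0) = 0, while 2n - 13 = 0 — valid.

n = 6.5 or n = 7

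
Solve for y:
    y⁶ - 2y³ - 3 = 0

y = -1 or y = 1.4422

Let u = y³. The equation becomes u² - 2u - 3 = 0.
Factor: (u - 3)(u + 1) = 0, so u = 3 or u = -1.
y³ = 3 gives y = ∛(3) ≈ 1.4422.
y³ = -1 gives y = -1.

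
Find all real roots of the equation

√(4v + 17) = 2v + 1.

Square both sides: 4v + 17 = (2v + 1)².
Expand and rearrange: 4v² - 16 = 0.
Solving gives v = 2 or v = -2.
Check each candidate in the original equation:
  v = 2: √(25) = 5, while 2v + 1 = 5 — valid.
  v = -2: √(9) = 3, while 2v + 1 = -3 — extraneous.

v = 2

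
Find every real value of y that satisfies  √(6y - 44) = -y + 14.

y = 10

Square both sides: 6y - 44 = (-y + 14)².
Expand and rearrange: y² - 34y + 240 = 0.
Solving gives y = 24 or y = 10.
Check each candidate in the original equation:
  y = 24: √(100) = 10, while -y + 14 = -10 — extraneous.
  y = 10: √(16) = 4, while -y + 14 = 4 — valid.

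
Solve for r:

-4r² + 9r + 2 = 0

r = -0.2038 or r = 2.4538

Discriminant: (9)² − 4·(-4)·2 = 113.
Quadratic formula: r = (-9 ± √113) / (-8).
So r = 9/8 - √(113)/8 ≈ -0.2038 or r = 9/8 + √(113)/8 ≈ 2.4538.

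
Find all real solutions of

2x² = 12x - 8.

Rearrange to standard form: 2x² - 12x + 8 = 0.
Discriminant: (-12)² − 4·2·8 = 80.
Quadratic formula: x = (12 ± √80) / 4.
So x = √(5) + 3 ≈ 5.2361 or x = 3 - √(5) ≈ 0.7639.

x = 0.7639 or x = 5.2361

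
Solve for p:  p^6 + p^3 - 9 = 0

p = -1.5243 or p = 1.3647

Let u = p^3. The equation becomes u^2 + u - 9 = 0.
By the quadratic formula, u = -1/2 + sqrt(37)/2 or u = -sqrt(37)/2 - 1/2.
p^3 = -1/2 + sqrt(37)/2 gives p = (-1/2 + sqrt(37)/2)^(1/3) ~= 1.3647.
p^3 = -sqrt(37)/2 - 1/2 gives p = -(1/2 + sqrt(37)/2)^(1/3) ~= -1.5243.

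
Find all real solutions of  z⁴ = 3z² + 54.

Let u = z². The equation becomes u² - 3u - 54 = 0.
Factor: (u + 6)(u - 9) = 0, so u = -6 or u = 9.
z² = -6 < 0 has no real solution.
z² = 9 gives z = ±3.

z = -3 or z = 3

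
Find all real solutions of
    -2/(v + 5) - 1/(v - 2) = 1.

Multiply both sides by (v + 5)(v - 2):
-2(v - 2) - (v + 5) = (v + 5)(v - 2).
Expand and collect terms: v^2 + 6v - 9 = 0.
By the quadratic formula, v = (-6 +/- sqrt(72)) / 2, so v ~= 1.2426 or v ~= -7.2426.
Neither value makes a denominator zero (v != -5, v != 2), so both are valid.

v = -7.2426 or v = 1.2426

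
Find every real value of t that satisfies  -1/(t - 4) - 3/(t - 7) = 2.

t = 3.1771 or t = 5.8229

Multiply both sides by (t - 4)(t - 7):
-(t - 7) - 3(t - 4) = 2(t - 4)(t - 7).
Expand and collect terms: 2t² - 18t + 37 = 0.
By the quadratic formula, t = (18 ± √28) / 4, so t ≈ 5.8229 or t ≈ 3.1771.
Neither value makes a denominator zero (t ≠ 4, t ≠ 7), so both are valid.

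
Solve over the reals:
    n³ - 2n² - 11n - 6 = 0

Possible rational roots are divisors of -6. Testing n = -2 gives 0, so (n + 2) is a factor.
Divide: n³ - 2n² - 11n - 6 = (n + 2)(n² - 4n - 3).
Apply the quadratic formula to n² - 4n - 3 = 0: n = (4 ± √28)/2, i.e. n ≈ 4.6458 or n ≈ -0.6458.

n = -2 or n = -0.6458 or n = 4.6458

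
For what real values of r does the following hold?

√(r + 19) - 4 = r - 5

Isolate the radical: √(r + 19) = r - 1.
Square both sides: r + 19 = (r - 1)².
Expand and rearrange: r² - 3r - 18 = 0.
Solving gives r = 6 or r = -3.
Check each candidate in the original equation:
  r = 6: √(25) = 5, while r - 1 = 5 — valid.
  r = -3: √(16) = 4, while r - 1 = -4 — extraneous.

r = 6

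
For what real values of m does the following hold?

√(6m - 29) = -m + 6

m = 5

Square both sides: 6m - 29 = (-m + 6)².
Expand and rearrange: m² - 18m + 65 = 0.
Solving gives m = 13 or m = 5.
Check each candidate in the original equation:
  m = 13: √(49) = 7, while -m + 6 = -7 — extraneous.
  m = 5: √(1) = 1, while -m + 6 = 1 — valid.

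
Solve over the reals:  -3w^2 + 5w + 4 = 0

w = -0.5907 or w = 2.2573

Discriminant: (5)^2 - 4*(-3)*4 = 73.
Quadratic formula: w = (-5 +/- sqrt(73)) / (-6).
So w = 5/6 - sqrt(73)/6 ~= -0.5907 or w = 5/6 + sqrt(73)/6 ~= 2.2573.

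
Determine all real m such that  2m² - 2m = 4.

m = -1 or m = 2

Bring every term to one side: 2m² - 2m - 4 = 0.
Factor: 2(m + 1)(m - 2) = 0.
So m = -1 or m = 2.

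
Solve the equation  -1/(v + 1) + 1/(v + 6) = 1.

Multiply both sides by (v + 1)(v + 6):
-(v + 6) + (v + 1) = (v + 1)(v + 6).
Expand and collect terms: v² + 7v + 11 = 0.
By the quadratic formula, v = (-7 ± √5) / 2, so v ≈ -2.382 or v ≈ -4.618.
Neither value makes a denominator zero (v ≠ -1, v ≠ -6), so both are valid.

v = -4.618 or v = -2.382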